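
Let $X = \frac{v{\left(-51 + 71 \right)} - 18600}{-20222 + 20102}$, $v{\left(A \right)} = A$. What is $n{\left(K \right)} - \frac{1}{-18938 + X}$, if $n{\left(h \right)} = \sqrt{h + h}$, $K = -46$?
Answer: $\frac{6}{112699} + 2 i \sqrt{23} \approx 5.3239 \cdot 10^{-5} + 9.5917 i$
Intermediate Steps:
$n{\left(h \right)} = \sqrt{2} \sqrt{h}$ ($n{\left(h \right)} = \sqrt{2 h} = \sqrt{2} \sqrt{h}$)
$X = \frac{929}{6}$ ($X = \frac{\left(-51 + 71\right) - 18600}{-20222 + 20102} = \frac{20 - 18600}{-120} = \left(-18580\right) \left(- \frac{1}{120}\right) = \frac{929}{6} \approx 154.83$)
$n{\left(K \right)} - \frac{1}{-18938 + X} = \sqrt{2} \sqrt{-46} - \frac{1}{-18938 + \frac{929}{6}} = \sqrt{2} i \sqrt{46} - \frac{1}{- \frac{112699}{6}} = 2 i \sqrt{23} - - \frac{6}{112699} = 2 i \sqrt{23} + \frac{6}{112699} = \frac{6}{112699} + 2 i \sqrt{23}$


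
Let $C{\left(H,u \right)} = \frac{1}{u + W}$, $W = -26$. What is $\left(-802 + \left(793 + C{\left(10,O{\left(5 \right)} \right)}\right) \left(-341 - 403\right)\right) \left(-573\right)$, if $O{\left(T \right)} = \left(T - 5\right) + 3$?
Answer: $\frac{7785647814}{23} \approx 3.3851 \cdot 10^{8}$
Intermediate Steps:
$O{\left(T \right)} = -2 + T$ ($O{\left(T \right)} = \left(-5 + T\right) + 3 = -2 + T$)
$C{\left(H,u \right)} = \frac{1}{-26 + u}$ ($C{\left(H,u \right)} = \frac{1}{u - 26} = \frac{1}{-26 + u}$)
$\left(-802 + \left(793 + C{\left(10,O{\left(5 \right)} \right)}\right) \left(-341 - 403\right)\right) \left(-573\right) = \left(-802 + \left(793 + \frac{1}{-26 + \left(-2 + 5\right)}\right) \left(-341 - 403\right)\right) \left(-573\right) = \left(-802 + \left(793 + \frac{1}{-26 + 3}\right) \left(-744\right)\right) \left(-573\right) = \left(-802 + \left(793 + \frac{1}{-23}\right) \left(-744\right)\right) \left(-573\right) = \left(-802 + \left(793 - \frac{1}{23}\right) \left(-744\right)\right) \left(-573\right) = \left(-802 + \frac{18238}{23} \left(-744\right)\right) \left(-573\right) = \left(-802 - \frac{13569072}{23}\right) \left(-573\right) = \left(- \frac{13587518}{23}\right) \left(-573\right) = \frac{7785647814}{23}$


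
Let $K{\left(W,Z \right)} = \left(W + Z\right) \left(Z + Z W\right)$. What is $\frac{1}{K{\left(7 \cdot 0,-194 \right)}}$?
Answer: $\frac{1}{37636} \approx 2.657 \cdot 10^{-5}$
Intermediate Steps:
$K{\left(W,Z \right)} = \left(W + Z\right) \left(Z + W Z\right)$
$\frac{1}{K{\left(7 \cdot 0,-194 \right)}} = \frac{1}{\left(-194\right) \left(7 \cdot 0 - 194 + \left(7 \cdot 0\right)^{2} + 7 \cdot 0 \left(-194\right)\right)} = \frac{1}{\left(-194\right) \left(0 - 194 + 0^{2} + 0 \left(-194\right)\right)} = \frac{1}{\left(-194\right) \left(0 - 194 + 0 + 0\right)} = \frac{1}{\left(-194\right) \left(-194\right)} = \frac{1}{37636}$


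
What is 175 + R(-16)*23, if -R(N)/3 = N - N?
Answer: 175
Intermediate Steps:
R(N) = 0 (R(N) = -3*(N - N) = -3*0 = 0)
175 + R(-16)*23 = 175 + 0*23 = 175 + 0 = 175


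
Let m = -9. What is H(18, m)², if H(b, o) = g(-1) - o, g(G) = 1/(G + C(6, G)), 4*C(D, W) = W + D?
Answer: 169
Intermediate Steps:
C(D, W) = D/4 + W/4 (C(D, W) = (W + D)/4 = (D + W)/4 = D/4 + W/4)
g(G) = 1/(3/2 + 5*G/4) (g(G) = 1/(G + ((¼)*6 + G/4)) = 1/(G + (3/2 + G/4)) = 1/(3/2 + 5*G/4))
H(b, o) = 4 - o (H(b, o) = 4/(6 + 5*(-1)) - o = 4/(6 - 5) - o = 4/1 - o = 4*1 - o = 4 - o)
H(18, m)² = (4 - 1*(-9))² = (4 + 9)² = 13² = 169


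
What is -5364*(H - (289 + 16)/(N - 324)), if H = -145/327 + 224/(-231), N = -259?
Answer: 27578112/5777 ≈ 4773.8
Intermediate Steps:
H = -5083/3597 (H = -145*1/327 + 224*(-1/231) = -145/327 - 32/33 = -5083/3597 ≈ -1.4131)
-5364*(H - (289 + 16)/(N - 324)) = -5364*(-5083/3597 - (289 + 16)/(-259 - 324)) = -5364*(-5083/3597 - 305/(-583)) = -5364*(-5083/3597 - 305*(-1)/583) = -5364*(-5083/3597 - 1*(-305/583)) = -5364*(-5083/3597 + 305/583) = -5364*(-15424/17331) = 27578112/5777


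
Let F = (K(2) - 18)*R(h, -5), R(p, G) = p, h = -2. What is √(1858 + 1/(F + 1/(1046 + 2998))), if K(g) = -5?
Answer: √2571896033854/37205 ≈ 43.105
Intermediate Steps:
F = 46 (F = (-5 - 18)*(-2) = -23*(-2) = 46)
√(1858 + 1/(F + 1/(1046 + 2998))) = √(1858 + 1/(46 + 1/(1046 + 2998))) = √(1858 + 1/(46 + 1/4044)) = √(1858 + 1/(186025/4044)) = √(1858 + 4044/186025) = √(345638494/186025) = √2571896033854/37205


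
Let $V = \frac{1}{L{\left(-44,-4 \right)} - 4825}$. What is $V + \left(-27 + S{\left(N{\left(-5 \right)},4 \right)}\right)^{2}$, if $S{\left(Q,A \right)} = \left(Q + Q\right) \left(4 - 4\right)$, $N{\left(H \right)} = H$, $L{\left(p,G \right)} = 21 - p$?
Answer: $\frac{3470039}{4760} \approx 729.0$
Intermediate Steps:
$S{\left(Q,A \right)} = 0$ ($S{\left(Q,A \right)} = 2 Q 0 = 0$)
$V = - \frac{1}{4760}$ ($V = \frac{1}{\left(21 - -44\right) - 4825} = \frac{1}{\left(21 + 44\right) - 4825} = \frac{1}{65 - 4825} = \frac{1}{-4760} = - \frac{1}{4760} \approx -0.00021008$)
$V + \left(-27 + S{\left(N{\left(-5 \right)},4 \right)}\right)^{2} = - \frac{1}{4760} + \left(-27 + 0\right)^{2} = - \frac{1}{4760} + \left(-27\right)^{2} = - \frac{1}{4760} + 729 = \frac{3470039}{4760}$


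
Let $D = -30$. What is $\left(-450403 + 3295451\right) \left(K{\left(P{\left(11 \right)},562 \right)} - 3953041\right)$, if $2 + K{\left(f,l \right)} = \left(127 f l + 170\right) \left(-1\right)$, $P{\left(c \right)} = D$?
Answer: $-5155207060664$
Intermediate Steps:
$P{\left(c \right)} = -30$
$K{\left(f,l \right)} = -172 - 127 f l$ ($K{\left(f,l \right)} = -2 + \left(127 f l + 170\right) \left(-1\right) = -2 + \left(170 + 127 f l\right) \left(-1\right) = -2 - \left(170 + 127 f l\right) = -172 - 127 f l$)
$\left(-450403 + 3295451\right) \left(K{\left(P{\left(11 \right)},562 \right)} - 3953041\right) = \left(-450403 + 3295451\right) \left(\left(-172 - \left(-3810\right) 562\right) - 3953041\right) = 2845048 \left(\left(-172 + 2141220\right) - 3953041\right) = 2845048 \left(2141048 - 3953041\right) = 2845048 \left(-1811993\right) = -5155207060664$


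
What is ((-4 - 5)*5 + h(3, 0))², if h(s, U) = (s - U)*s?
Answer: 1296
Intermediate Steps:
h(s, U) = s*(s - U)
((-4 - 5)*5 + h(3, 0))² = ((-4 - 5)*5 + 3*(3 - 1*0))² = (-9*5 + 3*(3 + 0))² = (-45 + 3*3)² = (-45 + 9)² = (-36)² = 1296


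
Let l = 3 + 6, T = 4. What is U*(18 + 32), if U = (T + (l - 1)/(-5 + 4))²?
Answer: 800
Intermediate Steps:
l = 9
U = 16 (U = (4 + (9 - 1)/(-5 + 4))² = (4 + 8/(-1))² = (4 + 8*(-1))² = (4 - 8)² = (-4)² = 16)
U*(18 + 32) = 16*(18 + 32) = 16*50 = 800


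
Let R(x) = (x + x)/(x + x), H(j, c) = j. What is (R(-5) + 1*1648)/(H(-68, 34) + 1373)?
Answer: 1649/1305 ≈ 1.2636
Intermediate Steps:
R(x) = 1 (R(x) = (2*x)/((2*x)) = (2*x)*(1/(2*x)) = 1)
(R(-5) + 1*1648)/(H(-68, 34) + 1373) = (1 + 1*1648)/(-68 + 1373) = (1 + 1648)/1305 = 1649*(1/1305) = 1649/1305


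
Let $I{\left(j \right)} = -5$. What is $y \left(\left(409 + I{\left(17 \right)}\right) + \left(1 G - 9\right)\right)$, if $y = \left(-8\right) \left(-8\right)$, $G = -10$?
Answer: $24640$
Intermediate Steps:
$y = 64$
$y \left(\left(409 + I{\left(17 \right)}\right) + \left(1 G - 9\right)\right) = 64 \left(\left(409 - 5\right) + \left(1 \left(-10\right) - 9\right)\right) = 64 \left(404 - 19\right) = 64 \cdot 385 = 24640$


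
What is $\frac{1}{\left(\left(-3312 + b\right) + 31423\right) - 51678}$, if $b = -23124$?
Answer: $- \frac{1}{46691} \approx -2.1417 \cdot 10^{-5}$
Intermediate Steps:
$\frac{1}{\left(\left(-3312 + b\right) + 31423\right) - 51678} = \frac{1}{\left(\left(-3312 - 23124\right) + 31423\right) - 51678} = \frac{1}{\left(-26436 + 31423\right) - 51678} = \frac{1}{4987 - 51678} = \frac{1}{-46691} = - \frac{1}{46691}$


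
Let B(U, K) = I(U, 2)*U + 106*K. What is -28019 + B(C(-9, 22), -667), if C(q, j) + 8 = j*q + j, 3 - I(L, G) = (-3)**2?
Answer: -97617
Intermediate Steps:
I(L, G) = -6 (I(L, G) = 3 - 1*(-3)**2 = 3 - 1*9 = 3 - 9 = -6)
C(q, j) = -8 + j + j*q (C(q, j) = -8 + (j*q + j) = -8 + (j + j*q) = -8 + j + j*q)
B(U, K) = -6*U + 106*K
-28019 + B(C(-9, 22), -667) = -28019 + (-6*(-8 + 22 + 22*(-9)) + 106*(-667)) = -28019 + (-6*(-8 + 22 - 198) - 70702) = -28019 + (-6*(-184) - 70702) = -28019 + (1104 - 70702) = -28019 - 69598 = -97617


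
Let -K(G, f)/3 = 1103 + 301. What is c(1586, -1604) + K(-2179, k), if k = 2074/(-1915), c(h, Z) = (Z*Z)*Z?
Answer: -4126801076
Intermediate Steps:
c(h, Z) = Z³ (c(h, Z) = Z²*Z = Z³)
k = -2074/1915 (k = 2074*(-1/1915) = -2074/1915 ≈ -1.0830)
K(G, f) = -4212 (K(G, f) = -3*(1103 + 301) = -3*1404 = -4212)
c(1586, -1604) + K(-2179, k) = (-1604)³ - 4212 = -4126796864 - 4212 = -4126801076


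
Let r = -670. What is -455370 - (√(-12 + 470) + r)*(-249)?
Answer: -622200 + 249*√458 ≈ -6.1687e+5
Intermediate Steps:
-455370 - (√(-12 + 470) + r)*(-249) = -455370 - (√(-12 + 470) - 670)*(-249) = -455370 - (√458 - 670)*(-249) = -455370 - (-670 + √458)*(-249) = -455370 - (166830 - 249*√458) = -455370 + (-166830 + 249*√458) = -622200 + 249*√458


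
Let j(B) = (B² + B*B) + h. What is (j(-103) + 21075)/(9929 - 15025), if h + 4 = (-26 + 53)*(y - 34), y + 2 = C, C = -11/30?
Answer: -413071/50960 ≈ -8.1058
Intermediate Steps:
C = -11/30 (C = -11*1/30 = -11/30 ≈ -0.36667)
y = -71/30 (y = -2 - 11/30 = -71/30 ≈ -2.3667)
h = -9859/10 (h = -4 + (-26 + 53)*(-71/30 - 34) = -4 + 27*(-1091/30) = -4 - 9819/10 = -9859/10 ≈ -985.90)
j(B) = -9859/10 + 2*B² (j(B) = (B² + B*B) - 9859/10 = (B² + B²) - 9859/10 = 2*B² - 9859/10 = -9859/10 + 2*B²)
(j(-103) + 21075)/(9929 - 15025) = ((-9859/10 + 2*(-103)²) + 21075)/(9929 - 15025) = ((-9859/10 + 2*10609) + 21075)/(-5096) = ((-9859/10 + 21218) + 21075)*(-1/5096) = (202321/10 + 21075)*(-1/5096) = (413071/10)*(-1/5096) = -413071/50960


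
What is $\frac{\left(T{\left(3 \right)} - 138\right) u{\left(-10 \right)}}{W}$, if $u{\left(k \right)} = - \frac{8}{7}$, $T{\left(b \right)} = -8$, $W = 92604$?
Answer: $\frac{292}{162057} \approx 0.0018018$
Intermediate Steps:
$u{\left(k \right)} = - \frac{8}{7}$ ($u{\left(k \right)} = \left(-8\right) \frac{1}{7} = - \frac{8}{7}$)
$\frac{\left(T{\left(3 \right)} - 138\right) u{\left(-10 \right)}}{W} = \frac{\left(-8 - 138\right) \left(- \frac{8}{7}\right)}{92604} = \left(-146\right) \left(- \frac{8}{7}\right) \frac{1}{92604} = \frac{1168}{7} \cdot \frac{1}{92604} = \frac{292}{162057}$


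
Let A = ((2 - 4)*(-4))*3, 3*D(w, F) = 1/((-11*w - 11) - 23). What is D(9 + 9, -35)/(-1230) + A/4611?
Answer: 236213/45372240 ≈ 0.0052061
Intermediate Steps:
D(w, F) = 1/(3*(-34 - 11*w)) (D(w, F) = 1/(3*((-11*w - 11) - 23)) = 1/(3*((-11 - 11*w) - 23)) = 1/(3*(-34 - 11*w)))
A = 24 (A = -2*(-4)*3 = 8*3 = 24)
D(9 + 9, -35)/(-1230) + A/4611 = -1/(102 + 33*(9 + 9))/(-1230) + 24/4611 = -1/(102 + 33*18)*(-1/1230) + 24*(1/4611) = -1/(102 + 594)*(-1/1230) + 8/1537 = -1/696*(-1/1230) + 8/1537 = 1/856080 + 8/1537 = 236213/45372240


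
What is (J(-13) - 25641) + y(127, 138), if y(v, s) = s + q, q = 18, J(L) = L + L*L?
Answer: -25329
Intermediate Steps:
J(L) = L + L²
y(v, s) = 18 + s (y(v, s) = s + 18 = 18 + s)
(J(-13) - 25641) + y(127, 138) = (-13*(1 - 13) - 25641) + (18 + 138) = (-13*(-12) - 25641) + 156 = (156 - 25641) + 156 = -25485 + 156 = -25329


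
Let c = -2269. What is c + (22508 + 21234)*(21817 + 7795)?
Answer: 1295285835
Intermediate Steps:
c + (22508 + 21234)*(21817 + 7795) = -2269 + (22508 + 21234)*(21817 + 7795) = -2269 + 43742*29612 = -2269 + 1295288104 = 1295285835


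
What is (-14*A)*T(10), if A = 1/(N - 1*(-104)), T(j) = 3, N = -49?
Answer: -42/55 ≈ -0.76364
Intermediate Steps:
A = 1/55 (A = 1/(-49 - 1*(-104)) = 1/(-49 + 104) = 1/55 ≈ 0.018182)
(-14*A)*T(10) = -14*1/55*3 = -14/55*3 = -42/55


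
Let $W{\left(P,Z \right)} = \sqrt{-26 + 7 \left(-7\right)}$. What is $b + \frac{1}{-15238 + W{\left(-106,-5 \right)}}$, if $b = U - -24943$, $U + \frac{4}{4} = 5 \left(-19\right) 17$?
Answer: $\frac{5416452848875}{232196719} - \frac{5 i \sqrt{3}}{232196719} \approx 23327.0 - 3.7297 \cdot 10^{-8} i$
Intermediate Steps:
$U = -1616$ ($U = -1 + 5 \left(-19\right) 17 = -1 - 1615 = -1616$)
$W{\left(P,Z \right)} = 5 i \sqrt{3}$ ($W{\left(P,Z \right)} = \sqrt{-26 - 49} = \sqrt{-75} = 5 i \sqrt{3}$)
$b = 23327$ ($b = -1616 - -24943 = -1616 + 24943 = 23327$)
$b + \frac{1}{-15238 + W{\left(-106,-5 \right)}} = 23327 + \frac{1}{-15238 + 5 i \sqrt{3}}$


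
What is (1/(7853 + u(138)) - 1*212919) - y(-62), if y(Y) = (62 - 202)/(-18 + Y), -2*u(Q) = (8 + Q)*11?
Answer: -3002182573/14100 ≈ -2.1292e+5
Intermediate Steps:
u(Q) = -44 - 11*Q/2 (u(Q) = -(8 + Q)*11/2 = -(88 + 11*Q)/2 = -44 - 11*Q/2)
y(Y) = -140/(-18 + Y)
(1/(7853 + u(138)) - 1*212919) - y(-62) = (1/(7853 + (-44 - 11/2*138)) - 1*212919) - (-140)/(-18 - 62) = (1/(7853 + (-44 - 759)) - 212919) - (-140)/(-80) = (1/(7853 - 803) - 212919) - (-140)*(-1)/80 = (1/7050 - 212919) - 1*7/4 = (1/7050 - 212919) - 7/4 = -1501078949/7050 - 7/4 = -3002182573/14100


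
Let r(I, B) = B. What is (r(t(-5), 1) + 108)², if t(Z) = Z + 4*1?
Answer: 11881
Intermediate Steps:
t(Z) = 4 + Z (t(Z) = Z + 4 = 4 + Z)
(r(t(-5), 1) + 108)² = (1 + 108)² = 109² = 11881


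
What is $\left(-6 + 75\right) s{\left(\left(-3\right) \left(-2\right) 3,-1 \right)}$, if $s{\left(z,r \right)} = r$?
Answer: $-69$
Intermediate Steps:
$\left(-6 + 75\right) s{\left(\left(-3\right) \left(-2\right) 3,-1 \right)} = \left(-6 + 75\right) \left(-1\right) = 69 \left(-1\right) = -69$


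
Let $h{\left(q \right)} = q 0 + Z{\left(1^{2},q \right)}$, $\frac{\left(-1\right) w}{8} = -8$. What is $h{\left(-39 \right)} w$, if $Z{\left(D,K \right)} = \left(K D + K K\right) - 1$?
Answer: $94784$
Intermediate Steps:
$Z{\left(D,K \right)} = -1 + K^{2} + D K$ ($Z{\left(D,K \right)} = \left(D K + K^{2}\right) - 1 = \left(K^{2} + D K\right) - 1 = -1 + K^{2} + D K$)
$w = 64$ ($w = \left(-8\right) \left(-8\right) = 64$)
$h{\left(q \right)} = -1 + q + q^{2}$ ($h{\left(q \right)} = q 0 + \left(-1 + q^{2} + 1^{2} q\right) = 0 + \left(-1 + q^{2} + 1 q\right) = 0 + \left(-1 + q^{2} + q\right) = 0 + \left(-1 + q + q^{2}\right) = -1 + q + q^{2}$)
$h{\left(-39 \right)} w = \left(-1 - 39 + \left(-39\right)^{2}\right) 64 = \left(-1 - 39 + 1521\right) 64 = 1481 \cdot 64 = 94784$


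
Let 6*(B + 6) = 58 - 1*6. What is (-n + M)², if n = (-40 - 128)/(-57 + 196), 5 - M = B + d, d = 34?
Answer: 161315401/173889 ≈ 927.69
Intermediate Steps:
B = 8/3 (B = -6 + (58 - 1*6)/6 = -6 + (58 - 6)/6 = -6 + (⅙)*52 = -6 + 26/3 = 8/3 ≈ 2.6667)
M = -95/3 (M = 5 - (8/3 + 34) = 5 - 1*110/3 = 5 - 110/3 = -95/3 ≈ -31.667)
n = -168/139 ≈ -1.2086
(-n + M)² = (-1*(-168/139) - 95/3)² = (168/139 - 95/3)² = (-12701/417)² = 161315401/173889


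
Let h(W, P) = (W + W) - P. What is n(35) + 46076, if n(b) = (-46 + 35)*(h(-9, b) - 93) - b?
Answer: 47647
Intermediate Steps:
h(W, P) = -P + 2*W (h(W, P) = 2*W - P = -P + 2*W)
n(b) = 1221 + 10*b (n(b) = (-46 + 35)*((-b + 2*(-9)) - 93) - b = -11*((-b - 18) - 93) - b = -11*((-18 - b) - 93) - b = -11*(-111 - b) - b = (1221 + 11*b) - b = 1221 + 10*b)
n(35) + 46076 = (1221 + 10*35) + 46076 = (1221 + 350) + 46076 = 1571 + 46076 = 47647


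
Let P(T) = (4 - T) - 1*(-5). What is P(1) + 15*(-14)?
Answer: -202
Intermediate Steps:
P(T) = 9 - T (P(T) = (4 - T) + 5 = 9 - T)
P(1) + 15*(-14) = (9 - 1*1) + 15*(-14) = (9 - 1) - 210 = 8 - 210 = -202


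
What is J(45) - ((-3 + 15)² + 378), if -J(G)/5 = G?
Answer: -747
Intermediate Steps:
J(G) = -5*G
J(45) - ((-3 + 15)² + 378) = -5*45 - ((-3 + 15)² + 378) = -225 - (12² + 378) = -225 - (144 + 378) = -225 - 1*522 = -225 - 522 = -747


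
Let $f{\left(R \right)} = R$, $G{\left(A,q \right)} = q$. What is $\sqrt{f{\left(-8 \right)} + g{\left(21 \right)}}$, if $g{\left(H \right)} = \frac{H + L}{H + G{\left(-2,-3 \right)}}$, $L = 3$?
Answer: $\frac{2 i \sqrt{15}}{3} \approx 2.582 i$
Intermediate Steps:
$g{\left(H \right)} = \frac{3 + H}{-3 + H}$ ($g{\left(H \right)} = \frac{H + 3}{H - 3} = \frac{3 + H}{-3 + H}$)
$\sqrt{f{\left(-8 \right)} + g{\left(21 \right)}} = \sqrt{-8 + \frac{3 + 21}{-3 + 21}} = \sqrt{-8 + \frac{1}{18} \cdot 24} = \sqrt{-8 + \frac{4}{3}} = \sqrt{- \frac{20}{3}} = \frac{2 i \sqrt{15}}{3}$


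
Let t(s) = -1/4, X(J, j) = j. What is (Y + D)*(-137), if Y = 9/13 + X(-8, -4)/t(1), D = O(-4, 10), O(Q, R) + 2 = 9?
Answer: -42196/13 ≈ -3245.8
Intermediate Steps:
O(Q, R) = 7 (O(Q, R) = -2 + 9 = 7)
D = 7
t(s) = -¼ (t(s) = -1*¼ = -¼)
Y = 217/13 (Y = 9/13 - 4/(-¼) = 9*(1/13) - 4*(-4) = 9/13 + 16 = 217/13 ≈ 16.692)
(Y + D)*(-137) = (217/13 + 7)*(-137) = (308/13)*(-137) = -42196/13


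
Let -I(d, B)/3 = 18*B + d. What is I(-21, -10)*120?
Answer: 72360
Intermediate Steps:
I(d, B) = -54*B - 3*d (I(d, B) = -3*(18*B + d) = -3*(d + 18*B) = -54*B - 3*d)
I(-21, -10)*120 = (-54*(-10) - 3*(-21))*120 = (540 + 63)*120 = 603*120 = 72360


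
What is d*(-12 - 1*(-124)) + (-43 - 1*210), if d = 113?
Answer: 12403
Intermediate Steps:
d*(-12 - 1*(-124)) + (-43 - 1*210) = 113*(-12 - 1*(-124)) + (-43 - 1*210) = 113*(-12 + 124) + (-43 - 210) = 113*112 - 253 = 12656 - 253 = 12403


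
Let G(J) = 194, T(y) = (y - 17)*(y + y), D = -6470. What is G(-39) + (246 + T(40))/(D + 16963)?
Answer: 291104/1499 ≈ 194.20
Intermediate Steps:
T(y) = 2*y*(-17 + y) (T(y) = (-17 + y)*(2*y) = 2*y*(-17 + y))
G(-39) + (246 + T(40))/(D + 16963) = 194 + (246 + 2*40*(-17 + 40))/(-6470 + 16963) = 194 + (246 + 2*40*23)/10493 = 194 + (246 + 1840)*(1/10493) = 194 + 2086*(1/10493) = 194 + 298/1499 = 291104/1499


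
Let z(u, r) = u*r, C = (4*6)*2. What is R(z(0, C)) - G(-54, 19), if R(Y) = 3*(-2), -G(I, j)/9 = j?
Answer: 165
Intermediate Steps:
G(I, j) = -9*j
C = 48 (C = 24*2 = 48)
z(u, r) = r*u
R(Y) = -6
R(z(0, C)) - G(-54, 19) = -6 - (-9)*19 = -6 - 1*(-171) = -6 + 171 = 165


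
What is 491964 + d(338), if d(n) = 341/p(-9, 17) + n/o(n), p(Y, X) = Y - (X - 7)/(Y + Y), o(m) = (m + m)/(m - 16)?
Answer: 37398431/76 ≈ 4.9208e+5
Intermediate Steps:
o(m) = 2*m/(-16 + m) (o(m) = (2*m)/(-16 + m) = 2*m/(-16 + m))
p(Y, X) = Y - (-7 + X)/(2*Y)
d(n) = -3677/76 + n/2 (d(n) = 341/(((1/2)*(7 - 1*17 + 2*(-9)**2)/(-9))) + n/((2*n/(-16 + n))) = 341/(((1/2)*(-1/9)*(7 - 17 + 2*81))) + n*((-16 + n)/(2*n)) = 341/(((1/2)*(-1/9)*(7 - 17 + 162))) + (-8 + n/2) = 341/(((1/2)*(-1/9)*152)) + (-8 + n/2) = 341/(-76/9) + (-8 + n/2) = 341*(-9/76) + (-8 + n/2) = -3069/76 + (-8 + n/2) = -3677/76 + n/2)
491964 + d(338) = 491964 + (-3677/76 + (1/2)*338) = 491964 + (-3677/76 + 169) = 491964 + 9167/76 = 37398431/76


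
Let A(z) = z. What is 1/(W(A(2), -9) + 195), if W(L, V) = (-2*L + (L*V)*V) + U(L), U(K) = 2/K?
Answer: 1/354 ≈ 0.0028249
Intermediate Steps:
W(L, V) = -2*L + 2/L + L*V² (W(L, V) = (-2*L + (L*V)*V) + 2/L = (-2*L + L*V²) + 2/L = -2*L + 2/L + L*V²)
1/(W(A(2), -9) + 195) = 1/((2 + 2²*(-2 + (-9)²))/2 + 195) = 1/((2 + 4*(-2 + 81))/2 + 195) = 1/((2 + 4*79)/2 + 195) = 1/((2 + 316)/2 + 195) = 1/((½)*318 + 195) = 1/(159 + 195) = 1/354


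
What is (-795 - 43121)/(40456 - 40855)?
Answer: 43916/399 ≈ 110.07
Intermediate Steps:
(-795 - 43121)/(40456 - 40855) = -43916/(-399) = -43916*(-1/399) = 43916/399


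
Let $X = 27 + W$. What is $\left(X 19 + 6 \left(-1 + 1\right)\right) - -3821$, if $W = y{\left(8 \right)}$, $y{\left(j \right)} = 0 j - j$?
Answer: $4182$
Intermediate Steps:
$y{\left(j \right)} = - j$ ($y{\left(j \right)} = 0 - j = - j$)
$W = -8$ ($W = \left(-1\right) 8 = -8$)
$X = 19$ ($X = 27 - 8 = 19$)
$\left(X 19 + 6 \left(-1 + 1\right)\right) - -3821 = \left(19 \cdot 19 + 6 \left(-1 + 1\right)\right) - -3821 = \left(361 + 6 \cdot 0\right) + 3821 = \left(361 + 0\right) + 3821 = 361 + 3821 = 4182$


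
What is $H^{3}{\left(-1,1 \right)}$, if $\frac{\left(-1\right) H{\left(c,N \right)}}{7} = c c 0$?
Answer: $0$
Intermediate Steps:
$H{\left(c,N \right)} = 0$ ($H{\left(c,N \right)} = - 7 c c 0 = - 7 c^{2} \cdot 0 = \left(-7\right) 0 = 0$)
$H^{3}{\left(-1,1 \right)} = 0^{3} = 0$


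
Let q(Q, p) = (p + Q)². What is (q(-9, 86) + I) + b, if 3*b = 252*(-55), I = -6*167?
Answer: 307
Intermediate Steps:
q(Q, p) = (Q + p)²
I = -1002
b = -4620 (b = (252*(-55))/3 = (⅓)*(-13860) = -4620)
(q(-9, 86) + I) + b = ((-9 + 86)² - 1002) - 4620 = (77² - 1002) - 4620 = (5929 - 1002) - 4620 = 4927 - 4620 = 307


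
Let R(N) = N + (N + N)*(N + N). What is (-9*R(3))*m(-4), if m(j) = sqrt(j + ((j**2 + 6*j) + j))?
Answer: -1404*I ≈ -1404.0*I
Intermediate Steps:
R(N) = N + 4*N**2 (R(N) = N + (2*N)*(2*N) = N + 4*N**2)
m(j) = sqrt(j**2 + 8*j) (m(j) = sqrt(j + (j**2 + 7*j)) = sqrt(j**2 + 8*j))
(-9*R(3))*m(-4) = (-27*(1 + 4*3))*sqrt(-4*(8 - 4)) = (-27*(1 + 12))*sqrt(-4*4) = (-27*13)*sqrt(-16) = (-9*39)*(4*I) = -1404*I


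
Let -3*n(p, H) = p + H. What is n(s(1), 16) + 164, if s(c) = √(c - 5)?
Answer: 476/3 - 2*I/3 ≈ 158.67 - 0.66667*I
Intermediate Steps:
s(c) = √(-5 + c)
n(p, H) = -H/3 - p/3 (n(p, H) = -(p + H)/3 = -(H + p)/3 = -H/3 - p/3)
n(s(1), 16) + 164 = (-⅓*16 - √(-5 + 1)/3) + 164 = (-16/3 - 2*I/3) + 164 = 476/3 - 2*I/3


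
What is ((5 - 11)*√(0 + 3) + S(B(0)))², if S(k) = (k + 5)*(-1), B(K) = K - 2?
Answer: 117 + 36*√3 ≈ 179.35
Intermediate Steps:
B(K) = -2 + K
S(k) = -5 - k (S(k) = (5 + k)*(-1) = -5 - k)
((5 - 11)*√(0 + 3) + S(B(0)))² = ((5 - 11)*√(0 + 3) + (-5 - (-2 + 0)))² = (-6*√3 + (-5 - 1*(-2)))² = (-6*√3 + (-5 + 2))² = (-6*√3 - 3)² = (-3 - 6*√3)²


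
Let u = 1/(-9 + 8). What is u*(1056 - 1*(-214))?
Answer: -1270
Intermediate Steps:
u = -1 (u = 1/(-1) = -1)
u*(1056 - 1*(-214)) = -(1056 - 1*(-214)) = -(1056 + 214) = -1*1270 = -1270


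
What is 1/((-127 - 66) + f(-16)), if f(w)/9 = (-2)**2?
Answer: -1/157 ≈ -0.0063694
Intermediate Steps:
f(w) = 36 (f(w) = 9*(-2)**2 = 9*4 = 36)
1/((-127 - 66) + f(-16)) = 1/((-127 - 66) + 36) = 1/(-193 + 36) = 1/(-157) = -1/157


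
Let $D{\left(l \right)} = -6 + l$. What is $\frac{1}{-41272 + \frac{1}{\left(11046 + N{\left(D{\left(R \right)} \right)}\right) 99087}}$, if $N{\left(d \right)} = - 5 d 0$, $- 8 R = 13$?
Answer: $- \frac{1094515002}{45172823162543} \approx -2.4229 \cdot 10^{-5}$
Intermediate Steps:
$R = - \frac{13}{8}$ ($R = \left(- \frac{1}{8}\right) 13 = - \frac{13}{8} \approx -1.625$)
$N{\left(d \right)} = 0$
$\frac{1}{-41272 + \frac{1}{\left(11046 + N{\left(D{\left(R \right)} \right)}\right) 99087}} = \frac{1}{-41272 + \frac{1}{\left(11046 + 0\right) 99087}} = \frac{1}{-41272 + \frac{1}{11046} \cdot \frac{1}{99087}} = \frac{1}{-41272 + \frac{1}{1094515002}} = \frac{1}{- \frac{45172823162543}{1094515002}} = - \frac{1094515002}{45172823162543}$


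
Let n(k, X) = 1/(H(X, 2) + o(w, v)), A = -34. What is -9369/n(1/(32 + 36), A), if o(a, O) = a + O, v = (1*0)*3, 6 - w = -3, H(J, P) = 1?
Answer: -93690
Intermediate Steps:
w = 9 (w = 6 - 1*(-3) = 6 + 3 = 9)
v = 0 (v = 0*3 = 0)
o(a, O) = O + a
n(k, X) = ⅒ (n(k, X) = 1/(1 + (0 + 9)) = 1/(1 + 9) = 1/10 = ⅒)
-9369/n(1/(32 + 36), A) = -9369/⅒ = -9369*10 = -93690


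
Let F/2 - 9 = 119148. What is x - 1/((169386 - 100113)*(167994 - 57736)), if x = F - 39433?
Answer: 1519033673976353/7637902434 ≈ 1.9888e+5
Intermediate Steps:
F = 238314 (F = 18 + 2*119148 = 18 + 238296 = 238314)
x = 198881 (x = 238314 - 39433 = 198881)
x - 1/((169386 - 100113)*(167994 - 57736)) = 198881 - 1/((169386 - 100113)*(167994 - 57736)) = 198881 - 1/(69273*110258) = 198881 - 1/7637902434 = 1519033673976353/7637902434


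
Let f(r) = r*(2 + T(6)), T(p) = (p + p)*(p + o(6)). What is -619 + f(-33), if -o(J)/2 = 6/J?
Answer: -2269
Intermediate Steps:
o(J) = -12/J
T(p) = 2*p*(-2 + p) (T(p) = (p + p)*(p - 12/6) = (2*p)*(p - 12*⅙) = (2*p)*(p - 2) = (2*p)*(-2 + p) = 2*p*(-2 + p))
f(r) = 50*r (f(r) = r*(2 + 2*6*(-2 + 6)) = r*(2 + 2*6*4) = r*(2 + 48) = r*50 = 50*r)
-619 + f(-33) = -619 + 50*(-33) = -619 - 1650 = -2269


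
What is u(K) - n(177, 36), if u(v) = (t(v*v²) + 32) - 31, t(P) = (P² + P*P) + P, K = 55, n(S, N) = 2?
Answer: 55361447624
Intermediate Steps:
t(P) = P + 2*P² (t(P) = (P² + P²) + P = 2*P² + P = P + 2*P²)
u(v) = 1 + v³*(1 + 2*v³) (u(v) = ((v*v²)*(1 + 2*(v*v²)) + 32) - 31 = (v³*(1 + 2*v³) + 32) - 31 = (32 + v³*(1 + 2*v³)) - 31 = 1 + v³*(1 + 2*v³))
u(K) - n(177, 36) = (1 + 55³ + 2*55⁶) - 1*2 = (1 + 166375 + 2*27680640625) - 2 = (1 + 166375 + 55361281250) - 2 = 55361447626 - 2 = 55361447624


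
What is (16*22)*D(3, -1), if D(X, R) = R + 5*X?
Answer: 4928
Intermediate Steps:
(16*22)*D(3, -1) = (16*22)*(-1 + 5*3) = 352*(-1 + 15) = 352*14 = 4928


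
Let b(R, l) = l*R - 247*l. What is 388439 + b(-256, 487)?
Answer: 143478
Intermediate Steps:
b(R, l) = -247*l + R*l (b(R, l) = R*l - 247*l = -247*l + R*l)
388439 + b(-256, 487) = 388439 + 487*(-247 - 256) = 388439 + 487*(-503) = 388439 - 244961 = 143478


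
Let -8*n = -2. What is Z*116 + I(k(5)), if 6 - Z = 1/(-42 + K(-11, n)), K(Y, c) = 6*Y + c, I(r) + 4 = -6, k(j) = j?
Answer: 296130/431 ≈ 687.08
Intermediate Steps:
n = ¼ (n = -⅛*(-2) = ¼ ≈ 0.25000)
I(r) = -10 (I(r) = -4 - 6 = -10)
K(Y, c) = c + 6*Y
Z = 2590/431 (Z = 6 - 1/(-42 + (¼ + 6*(-11))) = 6 - 1/(-42 + (¼ - 66)) = 6 - 1/(-42 - 263/4) = 6 - 1/(-431/4) = 6 - 1*(-4/431) = 6 + 4/431 = 2590/431 ≈ 6.0093)
Z*116 + I(k(5)) = (2590/431)*116 - 10 = 300440/431 - 10 = 296130/431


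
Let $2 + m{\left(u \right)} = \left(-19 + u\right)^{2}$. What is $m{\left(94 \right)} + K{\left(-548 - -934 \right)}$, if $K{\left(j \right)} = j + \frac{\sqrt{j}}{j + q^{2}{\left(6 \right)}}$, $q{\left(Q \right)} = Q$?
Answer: $6009 + \frac{\sqrt{386}}{422} \approx 6009.0$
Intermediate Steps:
$m{\left(u \right)} = -2 + \left(-19 + u\right)^{2}$
$K{\left(j \right)} = j + \frac{\sqrt{j}}{36 + j}$ ($K{\left(j \right)} = j + \frac{\sqrt{j}}{j + 6^{2}} = j + \frac{\sqrt{j}}{j + 36} = j + \frac{\sqrt{j}}{36 + j}$)
$m{\left(94 \right)} + K{\left(-548 - -934 \right)} = \left(-2 + \left(-19 + 94\right)^{2}\right) + \frac{\sqrt{-548 - -934} + \left(-548 - -934\right)^{2} + 36 \left(-548 - -934\right)}{36 - -386} = \left(-2 + 75^{2}\right) + \frac{\sqrt{-548 + 934} + \left(-548 + 934\right)^{2} + 36 \left(-548 + 934\right)}{36 + \left(-548 + 934\right)} = \left(-2 + 5625\right) + \frac{\sqrt{386} + 386^{2} + 36 \cdot 386}{36 + 386} = 5623 + \frac{\sqrt{386} + 148996 + 13896}{422} = 5623 + \frac{162892 + \sqrt{386}}{422} = 5623 + \left(386 + \frac{\sqrt{386}}{422}\right) = 6009 + \frac{\sqrt{386}}{422}$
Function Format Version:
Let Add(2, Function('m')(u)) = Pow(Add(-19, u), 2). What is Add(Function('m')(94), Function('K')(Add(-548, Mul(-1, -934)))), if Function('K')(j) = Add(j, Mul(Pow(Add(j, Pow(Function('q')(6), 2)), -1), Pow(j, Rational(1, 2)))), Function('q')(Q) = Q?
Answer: Add(6009, Mul(Rational(1, 422), Pow(386, Rational(1, 2)))) ≈ 6009.0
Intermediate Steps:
Function('m')(u) = Add(-2, Pow(Add(-19, u), 2))
Function('K')(j) = Add(j, Mul(Pow(j, Rational(1, 2)), Pow(Add(36, j), -1))) (Function('K')(j) = Add(j, Mul(Pow(Add(j, Pow(6, 2)), -1), Pow(j, Rational(1, 2)))) = Add(j, Mul(Pow(Add(j, 36), -1), Pow(j, Rational(1, 2)))) = Add(j, Mul(Pow(Add(36, j), -1), Pow(j, Rational(1, 2)))) = Add(j, Mul(Pow(j, Rational(1, 2)), Pow(Add(36, j), -1))))
Add(Function('m')(94), Function('K')(Add(-548, Mul(-1, -934)))) = Add(Add(-2, Pow(Add(-19, 94), 2)), Mul(Pow(Add(36, Add(-548, Mul(-1, -934))), -1), Add(Pow(Add(-548, Mul(-1, -934)), Rational(1, 2)), Pow(Add(-548, Mul(-1, -934)), 2), Mul(36, Add(-548, Mul(-1, -934)))))) = Add(Add(-2, Pow(75, 2)), Mul(Pow(Add(36, Add(-548, 934)), -1), Add(Pow(Add(-548, 934), Rational(1, 2)), Pow(Add(-548, 934), 2), Mul(36, Add(-548, 934))))) = Add(Add(-2, 5625), Mul(Pow(Add(36, 386), -1), Add(Pow(386, Rational(1, 2)), Pow(386, 2), Mul(36, 386)))) = Add(5623, Mul(Pow(422, -1), Add(Pow(386, Rational(1, 2)), 148996, 13896))) = Add(5623, Mul(Rational(1, 422), Add(162892, Pow(386, Rational(1, 2))))) = Add(5623, Add(386, Mul(Rational(1, 422), Pow(386, Rational(1, 2))))) = Add(6009, Mul(Rational(1, 422), Pow(386, Rational(1, 2))))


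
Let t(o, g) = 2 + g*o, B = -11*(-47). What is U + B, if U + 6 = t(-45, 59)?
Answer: -2142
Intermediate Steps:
B = 517
U = -2659 (U = -6 + (2 + 59*(-45)) = -6 + (2 - 2655) = -6 - 2653 = -2659)
U + B = -2659 + 517 = -2142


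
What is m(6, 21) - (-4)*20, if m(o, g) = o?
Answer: 86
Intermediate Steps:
m(6, 21) - (-4)*20 = 6 - (-4)*20 = 6 - 1*(-80) = 6 + 80 = 86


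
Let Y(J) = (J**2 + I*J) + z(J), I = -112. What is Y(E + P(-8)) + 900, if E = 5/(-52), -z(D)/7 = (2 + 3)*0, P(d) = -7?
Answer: 4718817/2704 ≈ 1745.1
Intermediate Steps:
z(D) = 0 (z(D) = -7*(2 + 3)*0 = -35*0 = -7*0 = 0)
E = -5/52 (E = 5*(-1/52) = -5/52 ≈ -0.096154)
Y(J) = J**2 - 112*J (Y(J) = (J**2 - 112*J) + 0 = J**2 - 112*J)
Y(E + P(-8)) + 900 = (-5/52 - 7)*(-112 + (-5/52 - 7)) + 900 = -369*(-112 - 369/52)/52 + 900 = -369/52*(-6193/52) + 900 = 2285217/2704 + 900 = 4718817/2704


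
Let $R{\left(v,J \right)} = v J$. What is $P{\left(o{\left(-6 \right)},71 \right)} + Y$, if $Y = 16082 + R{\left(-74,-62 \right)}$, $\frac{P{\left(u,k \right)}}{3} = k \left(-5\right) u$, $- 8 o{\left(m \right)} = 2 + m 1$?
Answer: $\frac{40275}{2} \approx 20138.0$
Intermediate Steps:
$o{\left(m \right)} = - \frac{1}{4} - \frac{m}{8}$ ($o{\left(m \right)} = - \frac{2 + m 1}{8} = - \frac{2 + m}{8} = - \frac{1}{4} - \frac{m}{8}$)
$R{\left(v,J \right)} = J v$
$P{\left(u,k \right)} = - 15 k u$ ($P{\left(u,k \right)} = 3 k \left(-5\right) u = 3 - 5 k u = 3 \left(- 5 k u\right) = - 15 k u$)
$Y = 20670$ ($Y = 16082 - -4588 = 16082 + 4588 = 20670$)
$P{\left(o{\left(-6 \right)},71 \right)} + Y = \left(-15\right) 71 \left(- \frac{1}{4} - - \frac{3}{4}\right) + 20670 = \left(-15\right) 71 \left(- \frac{1}{4} + \frac{3}{4}\right) + 20670 = \left(-15\right) 71 \cdot \frac{1}{2} + 20670 = - \frac{1065}{2} + 20670 = \frac{40275}{2}$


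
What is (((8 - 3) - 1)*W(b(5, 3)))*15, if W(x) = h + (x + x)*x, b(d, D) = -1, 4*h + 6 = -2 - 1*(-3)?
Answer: 45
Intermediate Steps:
h = -5/4 (h = -3/2 + (-2 - 1*(-3))/4 = -3/2 + (-2 + 3)/4 = -3/2 + (1/4)*1 = -3/2 + 1/4 = -5/4 ≈ -1.2500)
W(x) = -5/4 + 2*x**2 (W(x) = -5/4 + (x + x)*x = -5/4 + (2*x)*x = -5/4 + 2*x**2)
(((8 - 3) - 1)*W(b(5, 3)))*15 = (((8 - 3) - 1)*(-5/4 + 2*(-1)**2))*15 = ((5 - 1)*(-5/4 + 2*1))*15 = (4*(-5/4 + 2))*15 = (4*(3/4))*15 = 3*15 = 45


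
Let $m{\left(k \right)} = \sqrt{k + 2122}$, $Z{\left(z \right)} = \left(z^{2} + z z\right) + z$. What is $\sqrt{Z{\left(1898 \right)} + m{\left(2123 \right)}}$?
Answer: $\sqrt{7206706 + \sqrt{4245}} \approx 2684.5$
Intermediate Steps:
$Z{\left(z \right)} = z + 2 z^{2}$ ($Z{\left(z \right)} = \left(z^{2} + z^{2}\right) + z = 2 z^{2} + z = z + 2 z^{2}$)
$m{\left(k \right)} = \sqrt{2122 + k}$
$\sqrt{Z{\left(1898 \right)} + m{\left(2123 \right)}} = \sqrt{1898 \left(1 + 2 \cdot 1898\right) + \sqrt{2122 + 2123}} = \sqrt{1898 \left(1 + 3796\right) + \sqrt{4245}} = \sqrt{1898 \cdot 3797 + \sqrt{4245}} = \sqrt{7206706 + \sqrt{4245}}$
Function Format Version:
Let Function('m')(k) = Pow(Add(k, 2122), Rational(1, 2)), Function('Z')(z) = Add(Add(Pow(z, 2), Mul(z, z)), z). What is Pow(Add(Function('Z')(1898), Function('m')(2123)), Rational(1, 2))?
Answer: Pow(Add(7206706, Pow(4245, Rational(1, 2))), Rational(1, 2)) ≈ 2684.5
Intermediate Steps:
Function('Z')(z) = Add(z, Mul(2, Pow(z, 2))) (Function('Z')(z) = Add(Add(Pow(z, 2), Pow(z, 2)), z) = Add(Mul(2, Pow(z, 2)), z) = Add(z, Mul(2, Pow(z, 2))))
Function('m')(k) = Pow(Add(2122, k), Rational(1, 2))
Pow(Add(Function('Z')(1898), Function('m')(2123)), Rational(1, 2)) = Pow(Add(Mul(1898, Add(1, Mul(2, 1898))), Pow(Add(2122, 2123), Rational(1, 2))), Rational(1, 2)) = Pow(Add(Mul(1898, Add(1, 3796)), Pow(4245, Rational(1, 2))), Rational(1, 2)) = Pow(Add(Mul(1898, 3797), Pow(4245, Rational(1, 2))), Rational(1, 2)) = Pow(Add(7206706, Pow(4245, Rational(1, 2))), Rational(1, 2))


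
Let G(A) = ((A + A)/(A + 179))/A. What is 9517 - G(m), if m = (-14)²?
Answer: 3568873/375 ≈ 9517.0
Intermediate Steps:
m = 196
G(A) = 2/(179 + A) (G(A) = ((2*A)/(179 + A))/A = (2*A/(179 + A))/A = 2/(179 + A))
9517 - G(m) = 9517 - 2/(179 + 196) = 9517 - 2/375 = 3568873/375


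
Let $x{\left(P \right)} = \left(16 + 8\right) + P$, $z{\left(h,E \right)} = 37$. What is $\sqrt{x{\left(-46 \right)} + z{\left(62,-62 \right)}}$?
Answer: $\sqrt{15} \approx 3.873$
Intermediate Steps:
$x{\left(P \right)} = 24 + P$
$\sqrt{x{\left(-46 \right)} + z{\left(62,-62 \right)}} = \sqrt{\left(24 - 46\right) + 37} = \sqrt{-22 + 37} = \sqrt{15}$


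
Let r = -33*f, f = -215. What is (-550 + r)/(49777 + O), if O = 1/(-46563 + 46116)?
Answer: 2925615/22250318 ≈ 0.13149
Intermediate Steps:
O = -1/447 (O = 1/(-447) = -1/447 ≈ -0.0022371)
r = 7095 (r = -33*(-215) = 7095)
(-550 + r)/(49777 + O) = (-550 + 7095)/(49777 - 1/447) = 6545/(22250318/447) = 6545*(447/22250318) = 2925615/22250318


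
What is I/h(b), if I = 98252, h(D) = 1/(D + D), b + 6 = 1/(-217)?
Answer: -36577816/31 ≈ -1.1799e+6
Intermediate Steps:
b = -1303/217 (b = -6 + 1/(-217) = -6 - 1/217 = -1303/217 ≈ -6.0046)
h(D) = 1/(2*D)
I/h(b) = 98252/((1/(2*(-1303/217)))) = 98252/(((1/2)*(-217/1303))) = 98252/(-217/2606) = 98252*(-2606/217) = -36577816/31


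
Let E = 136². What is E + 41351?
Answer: 59847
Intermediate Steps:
E = 18496
E + 41351 = 18496 + 41351 = 59847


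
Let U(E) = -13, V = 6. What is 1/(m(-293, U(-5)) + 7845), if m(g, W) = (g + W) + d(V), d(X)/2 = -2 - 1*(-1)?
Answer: 1/7537 ≈ 0.00013268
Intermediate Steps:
d(X) = -2 (d(X) = 2*(-2 - 1*(-1)) = 2*(-2 + 1) = 2*(-1) = -2)
m(g, W) = -2 + W + g (m(g, W) = (g + W) - 2 = (W + g) - 2 = -2 + W + g)
1/(m(-293, U(-5)) + 7845) = 1/((-2 - 13 - 293) + 7845) = 1/(-308 + 7845) = 1/7537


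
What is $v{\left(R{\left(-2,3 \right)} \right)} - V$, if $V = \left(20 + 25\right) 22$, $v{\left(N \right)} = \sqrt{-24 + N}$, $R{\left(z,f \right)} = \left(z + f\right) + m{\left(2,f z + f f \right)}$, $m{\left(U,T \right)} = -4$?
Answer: $-990 + 3 i \sqrt{3} \approx -990.0 + 5.1962 i$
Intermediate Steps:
$R{\left(z,f \right)} = -4 + f + z$ ($R{\left(z,f \right)} = \left(z + f\right) - 4 = \left(f + z\right) - 4 = -4 + f + z$)
$V = 990$ ($V = 45 \cdot 22 = 990$)
$v{\left(R{\left(-2,3 \right)} \right)} - V = \sqrt{-24 - 3} - 990 = \sqrt{-27} - 990 = 3 i \sqrt{3} - 990 = -990 + 3 i \sqrt{3}$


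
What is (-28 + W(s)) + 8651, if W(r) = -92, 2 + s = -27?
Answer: 8531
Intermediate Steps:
s = -29 (s = -2 - 27 = -29)
(-28 + W(s)) + 8651 = (-28 - 92) + 8651 = -120 + 8651 = 8531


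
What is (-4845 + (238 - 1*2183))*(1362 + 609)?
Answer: -13383090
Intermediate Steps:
(-4845 + (238 - 1*2183))*(1362 + 609) = (-4845 + (238 - 2183))*1971 = (-4845 - 1945)*1971 = -6790*1971 = -13383090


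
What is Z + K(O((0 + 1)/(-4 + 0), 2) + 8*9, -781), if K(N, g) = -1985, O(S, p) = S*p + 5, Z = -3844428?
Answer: -3846413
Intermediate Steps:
O(S, p) = 5 + S*p
Z + K(O((0 + 1)/(-4 + 0), 2) + 8*9, -781) = -3844428 - 1985 = -3846413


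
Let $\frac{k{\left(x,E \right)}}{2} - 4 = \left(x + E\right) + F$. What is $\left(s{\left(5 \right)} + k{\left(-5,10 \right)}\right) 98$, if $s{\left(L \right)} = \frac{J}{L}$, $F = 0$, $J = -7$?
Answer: $\frac{8134}{5} \approx 1626.8$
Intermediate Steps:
$k{\left(x,E \right)} = 8 + 2 E + 2 x$ ($k{\left(x,E \right)} = 8 + 2 \left(\left(x + E\right) + 0\right) = 8 + 2 \left(\left(E + x\right) + 0\right) = 8 + 2 \left(E + x\right) = 8 + \left(2 E + 2 x\right) = 8 + 2 E + 2 x$)
$s{\left(L \right)} = - \frac{7}{L}$
$\left(s{\left(5 \right)} + k{\left(-5,10 \right)}\right) 98 = \left(- \frac{7}{5} + \left(8 + 2 \cdot 10 + 2 \left(-5\right)\right)\right) 98 = \left(\left(-7\right) \frac{1}{5} + \left(8 + 20 - 10\right)\right) 98 = \left(- \frac{7}{5} + 18\right) 98 = \frac{83}{5} \cdot 98 = \frac{8134}{5}$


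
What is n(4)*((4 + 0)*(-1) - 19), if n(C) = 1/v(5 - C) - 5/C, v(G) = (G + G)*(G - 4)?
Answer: 391/12 ≈ 32.583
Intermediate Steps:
v(G) = 2*G*(-4 + G) (v(G) = (2*G)*(-4 + G) = 2*G*(-4 + G))
n(C) = -5/C + 1/(2*(1 - C)*(5 - C)) (n(C) = 1/(2*(5 - C)*(-4 + (5 - C))) - 5/C = 1/(2*(5 - C)*(1 - C)) - 5/C = 1/(2*(1 - C)*(5 - C)) - 5/C = -5/C + 1/(2*(1 - C)*(5 - C)))
n(4)*((4 + 0)*(-1) - 19) = ((1/2)*(4 - 10*(-1 + 4)*(-5 + 4))/(4*(-1 + 4)*(-5 + 4)))*((4 + 0)*(-1) - 19) = ((1/2)*(1/4)*(4 - 10*3*(-1))/(3*(-1)))*(4*(-1) - 19) = ((1/2)*(1/4)*(1/3)*(-1)*(4 + 30))*(-4 - 19) = ((1/2)*(1/4)*(1/3)*(-1)*34)*(-23) = -17/12*(-23) = 391/12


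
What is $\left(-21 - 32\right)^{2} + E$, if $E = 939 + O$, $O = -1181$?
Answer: $2567$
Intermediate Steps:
$E = -242$ ($E = 939 - 1181 = -242$)
$\left(-21 - 32\right)^{2} + E = \left(-21 - 32\right)^{2} - 242 = \left(-53\right)^{2} - 242 = 2809 - 242 = 2567$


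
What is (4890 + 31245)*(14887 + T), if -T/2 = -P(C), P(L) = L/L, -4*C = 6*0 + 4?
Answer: 538014015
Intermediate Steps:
C = -1 (C = -(6*0 + 4)/4 = -(0 + 4)/4 = -¼*4 = -1)
P(L) = 1
T = 2 (T = -(-2) = -2*(-1) = 2)
(4890 + 31245)*(14887 + T) = (4890 + 31245)*(14887 + 2) = 36135*14889 = 538014015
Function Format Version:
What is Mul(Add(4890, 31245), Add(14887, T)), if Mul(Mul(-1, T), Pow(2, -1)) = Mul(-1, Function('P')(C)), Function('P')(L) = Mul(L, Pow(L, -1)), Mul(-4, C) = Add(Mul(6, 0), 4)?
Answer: 538014015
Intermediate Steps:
C = -1 (C = Mul(Rational(-1, 4), Add(Mul(6, 0), 4)) = Mul(Rational(-1, 4), Add(0, 4)) = Mul(Rational(-1, 4), 4) = -1)
Function('P')(L) = 1
T = 2 (T = Mul(-2, Mul(-1, 1)) = Mul(-2, -1) = 2)
Mul(Add(4890, 31245), Add(14887, T)) = Mul(Add(4890, 31245), Add(14887, 2)) = Mul(36135, 14889) = 538014015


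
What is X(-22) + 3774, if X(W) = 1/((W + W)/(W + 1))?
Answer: 166077/44 ≈ 3774.5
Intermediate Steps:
X(W) = (1 + W)/(2*W) (X(W) = 1/((2*W)/(1 + W)) = 1/(2*W/(1 + W)) = (1 + W)/(2*W))
X(-22) + 3774 = (1/2)*(1 - 22)/(-22) + 3774 = (1/2)*(-1/22)*(-21) + 3774 = 21/44 + 3774 = 166077/44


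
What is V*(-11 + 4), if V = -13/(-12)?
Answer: -91/12 ≈ -7.5833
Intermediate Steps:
V = 13/12 (V = -13*(-1/12) = 13/12 ≈ 1.0833)
V*(-11 + 4) = 13*(-11 + 4)/12 = (13/12)*(-7) = -91/12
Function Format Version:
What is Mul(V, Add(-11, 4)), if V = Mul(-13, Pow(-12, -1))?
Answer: Rational(-91, 12) ≈ -7.5833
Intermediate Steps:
V = Rational(13, 12) (V = Mul(-13, Rational(-1, 12)) = Rational(13, 12) ≈ 1.0833)
Mul(V, Add(-11, 4)) = Mul(Rational(13, 12), Add(-11, 4)) = Mul(Rational(13, 12), -7) = Rational(-91, 12)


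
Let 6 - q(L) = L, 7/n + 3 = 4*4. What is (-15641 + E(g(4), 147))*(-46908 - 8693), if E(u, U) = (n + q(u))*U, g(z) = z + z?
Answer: 881600902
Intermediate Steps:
g(z) = 2*z
n = 7/13 (n = 7/(-3 + 4*4) = 7/(-3 + 16) = 7/13 ≈ 0.53846)
q(L) = 6 - L
E(u, U) = U*(85/13 - u) (E(u, U) = (7/13 + (6 - u))*U = (85/13 - u)*U = U*(85/13 - u))
(-15641 + E(g(4), 147))*(-46908 - 8693) = (-15641 + (1/13)*147*(85 - 26*4))*(-46908 - 8693) = (-15641 + (1/13)*147*(85 - 13*8))*(-55601) = (-15641 + (1/13)*147*(85 - 104))*(-55601) = (-15641 + (1/13)*147*(-19))*(-55601) = (-15641 - 2793/13)*(-55601) = -206126/13*(-55601) = 881600902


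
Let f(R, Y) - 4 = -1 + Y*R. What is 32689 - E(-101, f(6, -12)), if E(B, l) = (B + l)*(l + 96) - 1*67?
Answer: 37346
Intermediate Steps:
f(R, Y) = 3 + R*Y (f(R, Y) = 4 + (-1 + Y*R) = 4 + (-1 + R*Y) = 3 + R*Y)
E(B, l) = -67 + (96 + l)*(B + l) (E(B, l) = (B + l)*(96 + l) - 67 = (96 + l)*(B + l) - 67 = -67 + (96 + l)*(B + l))
32689 - E(-101, f(6, -12)) = 32689 - (-67 + (3 + 6*(-12))² + 96*(-101) + 96*(3 + 6*(-12)) - 101*(3 + 6*(-12))) = 32689 - (-67 + (3 - 72)² - 9696 + 96*(3 - 72) - 101*(3 - 72)) = 32689 - (-67 + (-69)² - 9696 + 96*(-69) - 101*(-69)) = 32689 - (-67 + 4761 - 9696 - 6624 + 6969) = 32689 - 1*(-4657) = 32689 + 4657 = 37346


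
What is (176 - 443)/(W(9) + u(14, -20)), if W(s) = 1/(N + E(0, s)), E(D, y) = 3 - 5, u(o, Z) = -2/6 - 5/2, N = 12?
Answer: 4005/41 ≈ 97.683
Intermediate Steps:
u(o, Z) = -17/6 (u(o, Z) = -2*⅙ - 5*½ = -⅓ - 5/2 = -17/6)
E(D, y) = -2
W(s) = ⅒ (W(s) = 1/(12 - 2) = 1/10 = ⅒)
(176 - 443)/(W(9) + u(14, -20)) = (176 - 443)/(⅒ - 17/6) = -267/(-41/15) = -267*(-15/41) = 4005/41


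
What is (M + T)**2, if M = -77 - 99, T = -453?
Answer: 395641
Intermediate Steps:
M = -176
(M + T)**2 = (-176 - 453)**2 = (-629)**2 = 395641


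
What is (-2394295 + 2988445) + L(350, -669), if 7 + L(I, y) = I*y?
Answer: 359993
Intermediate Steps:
L(I, y) = -7 + I*y
(-2394295 + 2988445) + L(350, -669) = (-2394295 + 2988445) + (-7 + 350*(-669)) = 594150 + (-7 - 234150) = 594150 - 234157 = 359993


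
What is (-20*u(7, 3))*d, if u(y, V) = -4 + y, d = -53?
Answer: 3180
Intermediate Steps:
(-20*u(7, 3))*d = -20*(-4 + 7)*(-53) = -20*3*(-53) = -60*(-53) = 3180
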